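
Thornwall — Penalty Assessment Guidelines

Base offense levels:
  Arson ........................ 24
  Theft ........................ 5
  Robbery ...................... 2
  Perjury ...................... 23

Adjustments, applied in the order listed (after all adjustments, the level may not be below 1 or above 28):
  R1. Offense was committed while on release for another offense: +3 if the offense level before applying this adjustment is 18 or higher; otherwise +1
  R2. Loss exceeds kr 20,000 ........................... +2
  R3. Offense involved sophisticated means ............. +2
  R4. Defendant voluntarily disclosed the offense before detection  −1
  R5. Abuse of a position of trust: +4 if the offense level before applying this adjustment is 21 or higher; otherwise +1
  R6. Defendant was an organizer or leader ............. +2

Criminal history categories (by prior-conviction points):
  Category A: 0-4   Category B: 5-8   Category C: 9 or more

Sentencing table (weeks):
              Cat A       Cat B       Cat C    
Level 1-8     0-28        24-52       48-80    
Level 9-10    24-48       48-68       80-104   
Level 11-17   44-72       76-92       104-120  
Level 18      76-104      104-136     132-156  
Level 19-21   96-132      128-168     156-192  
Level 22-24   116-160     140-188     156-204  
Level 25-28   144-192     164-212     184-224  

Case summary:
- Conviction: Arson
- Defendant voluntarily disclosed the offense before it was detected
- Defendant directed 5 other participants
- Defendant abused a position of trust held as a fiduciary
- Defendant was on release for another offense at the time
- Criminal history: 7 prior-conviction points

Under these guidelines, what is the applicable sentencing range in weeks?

164-212 weeks

Base offense level for arson: 24.
R1 applies (level before this adjustment is 24 ≥ 18, so +3): 24 + 3 = 27.
R2 does not apply.
R3 does not apply.
R4 applies: 27 − 1 = 26.
R5 applies (level before this adjustment is 26 ≥ 21, so +4): 26 + 4 = 30.
R6 applies: 30 + 2 = 32.
Level 32 exceeds the maximum of 28; capped at 28.
Final offense level: 28.
Criminal history: 7 prior points → Category B (5-8).
Level 28 falls in the 25-28 band.
Grid: Level 25-28 × Category B = 164-212 weeks.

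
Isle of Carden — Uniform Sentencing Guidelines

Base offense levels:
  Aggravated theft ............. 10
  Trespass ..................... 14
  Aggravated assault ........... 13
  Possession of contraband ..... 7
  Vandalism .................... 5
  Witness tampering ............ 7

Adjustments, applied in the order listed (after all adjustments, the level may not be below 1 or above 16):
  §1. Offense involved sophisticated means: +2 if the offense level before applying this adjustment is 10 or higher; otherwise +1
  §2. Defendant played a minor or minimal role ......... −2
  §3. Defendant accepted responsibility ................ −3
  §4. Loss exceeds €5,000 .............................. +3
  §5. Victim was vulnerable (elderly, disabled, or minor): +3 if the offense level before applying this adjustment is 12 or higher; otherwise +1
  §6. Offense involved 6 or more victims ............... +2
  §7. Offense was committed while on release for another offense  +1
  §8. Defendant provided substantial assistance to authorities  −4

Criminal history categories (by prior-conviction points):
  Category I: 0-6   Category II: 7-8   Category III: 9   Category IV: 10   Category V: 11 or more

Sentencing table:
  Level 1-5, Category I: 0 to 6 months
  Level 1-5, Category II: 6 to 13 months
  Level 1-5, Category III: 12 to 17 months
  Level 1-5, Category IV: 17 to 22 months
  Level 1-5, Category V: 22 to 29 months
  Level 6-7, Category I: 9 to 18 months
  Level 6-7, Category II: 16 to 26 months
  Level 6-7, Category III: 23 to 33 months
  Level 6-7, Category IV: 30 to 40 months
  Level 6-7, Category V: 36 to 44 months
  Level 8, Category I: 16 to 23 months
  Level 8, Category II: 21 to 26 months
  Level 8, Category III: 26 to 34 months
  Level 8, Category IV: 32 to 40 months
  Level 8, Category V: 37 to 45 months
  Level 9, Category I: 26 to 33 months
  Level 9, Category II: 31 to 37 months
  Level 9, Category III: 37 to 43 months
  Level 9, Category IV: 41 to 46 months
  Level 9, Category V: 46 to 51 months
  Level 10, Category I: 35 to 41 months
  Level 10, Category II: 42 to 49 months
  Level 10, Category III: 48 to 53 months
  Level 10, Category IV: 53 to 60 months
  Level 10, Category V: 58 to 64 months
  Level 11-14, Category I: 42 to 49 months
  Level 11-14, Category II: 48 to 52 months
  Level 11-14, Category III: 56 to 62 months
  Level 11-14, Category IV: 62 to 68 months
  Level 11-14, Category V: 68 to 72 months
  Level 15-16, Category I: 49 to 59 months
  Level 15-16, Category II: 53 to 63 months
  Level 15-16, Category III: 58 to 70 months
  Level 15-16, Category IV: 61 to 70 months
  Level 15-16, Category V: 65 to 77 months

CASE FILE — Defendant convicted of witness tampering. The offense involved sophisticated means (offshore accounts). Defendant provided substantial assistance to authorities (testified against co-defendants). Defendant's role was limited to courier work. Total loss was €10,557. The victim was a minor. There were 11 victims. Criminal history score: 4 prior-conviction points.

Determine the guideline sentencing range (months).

Base offense level for witness tampering: 7.
§1 applies (level before this adjustment is 7 < 10, so +1): 7 + 1 = 8.
§2 applies: 8 − 2 = 6.
§4 applies: 6 + 3 = 9.
§5 applies (level before this adjustment is 9 < 12, so +1): 9 + 1 = 10.
§6 applies: 10 + 2 = 12.
§7 does not apply.
§8 applies: 12 − 4 = 8.
Final offense level: 8.
Criminal history: 4 prior points → Category I (0-6).
Level 8 falls in the 8 band.
Grid: Level 8 × Category I = 16-23 months.

16-23 months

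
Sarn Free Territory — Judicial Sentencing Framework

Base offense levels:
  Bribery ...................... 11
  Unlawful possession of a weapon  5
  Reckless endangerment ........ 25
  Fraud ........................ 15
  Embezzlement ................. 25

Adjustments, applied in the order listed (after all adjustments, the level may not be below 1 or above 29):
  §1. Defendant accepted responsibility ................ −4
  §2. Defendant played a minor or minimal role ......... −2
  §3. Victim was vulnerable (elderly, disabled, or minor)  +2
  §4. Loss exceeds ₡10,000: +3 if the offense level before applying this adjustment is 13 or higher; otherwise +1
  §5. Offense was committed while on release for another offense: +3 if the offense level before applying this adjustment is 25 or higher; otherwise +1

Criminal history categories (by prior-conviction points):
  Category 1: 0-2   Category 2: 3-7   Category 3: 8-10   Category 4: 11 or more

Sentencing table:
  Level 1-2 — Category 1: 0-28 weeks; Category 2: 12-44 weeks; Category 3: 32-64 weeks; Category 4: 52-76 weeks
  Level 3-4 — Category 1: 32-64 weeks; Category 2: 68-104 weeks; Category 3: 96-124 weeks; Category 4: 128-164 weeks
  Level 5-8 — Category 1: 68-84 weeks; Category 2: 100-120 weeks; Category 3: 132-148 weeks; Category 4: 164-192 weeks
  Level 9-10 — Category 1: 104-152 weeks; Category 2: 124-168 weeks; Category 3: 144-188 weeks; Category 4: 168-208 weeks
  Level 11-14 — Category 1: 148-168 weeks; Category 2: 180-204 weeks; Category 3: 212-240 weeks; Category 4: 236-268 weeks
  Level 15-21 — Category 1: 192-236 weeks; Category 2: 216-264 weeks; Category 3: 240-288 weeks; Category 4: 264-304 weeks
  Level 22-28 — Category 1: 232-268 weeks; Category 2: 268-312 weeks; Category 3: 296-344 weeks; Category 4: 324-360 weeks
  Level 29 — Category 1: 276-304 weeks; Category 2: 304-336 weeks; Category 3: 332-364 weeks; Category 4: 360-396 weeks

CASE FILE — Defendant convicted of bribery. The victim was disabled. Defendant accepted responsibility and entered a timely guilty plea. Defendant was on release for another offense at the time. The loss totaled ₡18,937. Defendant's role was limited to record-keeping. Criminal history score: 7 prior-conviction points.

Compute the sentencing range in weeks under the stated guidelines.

124-168 weeks

Base offense level for bribery: 11.
§1 applies: 11 − 4 = 7.
§2 applies: 7 − 2 = 5.
§3 applies: 5 + 2 = 7.
§4 applies (level before this adjustment is 7 < 13, so +1): 7 + 1 = 8.
§5 applies (level before this adjustment is 8 < 25, so +1): 8 + 1 = 9.
Final offense level: 9.
Criminal history: 7 prior points → Category 2 (3-7).
Level 9 falls in the 9-10 band.
Grid: Level 9-10 × Category 2 = 124-168 weeks.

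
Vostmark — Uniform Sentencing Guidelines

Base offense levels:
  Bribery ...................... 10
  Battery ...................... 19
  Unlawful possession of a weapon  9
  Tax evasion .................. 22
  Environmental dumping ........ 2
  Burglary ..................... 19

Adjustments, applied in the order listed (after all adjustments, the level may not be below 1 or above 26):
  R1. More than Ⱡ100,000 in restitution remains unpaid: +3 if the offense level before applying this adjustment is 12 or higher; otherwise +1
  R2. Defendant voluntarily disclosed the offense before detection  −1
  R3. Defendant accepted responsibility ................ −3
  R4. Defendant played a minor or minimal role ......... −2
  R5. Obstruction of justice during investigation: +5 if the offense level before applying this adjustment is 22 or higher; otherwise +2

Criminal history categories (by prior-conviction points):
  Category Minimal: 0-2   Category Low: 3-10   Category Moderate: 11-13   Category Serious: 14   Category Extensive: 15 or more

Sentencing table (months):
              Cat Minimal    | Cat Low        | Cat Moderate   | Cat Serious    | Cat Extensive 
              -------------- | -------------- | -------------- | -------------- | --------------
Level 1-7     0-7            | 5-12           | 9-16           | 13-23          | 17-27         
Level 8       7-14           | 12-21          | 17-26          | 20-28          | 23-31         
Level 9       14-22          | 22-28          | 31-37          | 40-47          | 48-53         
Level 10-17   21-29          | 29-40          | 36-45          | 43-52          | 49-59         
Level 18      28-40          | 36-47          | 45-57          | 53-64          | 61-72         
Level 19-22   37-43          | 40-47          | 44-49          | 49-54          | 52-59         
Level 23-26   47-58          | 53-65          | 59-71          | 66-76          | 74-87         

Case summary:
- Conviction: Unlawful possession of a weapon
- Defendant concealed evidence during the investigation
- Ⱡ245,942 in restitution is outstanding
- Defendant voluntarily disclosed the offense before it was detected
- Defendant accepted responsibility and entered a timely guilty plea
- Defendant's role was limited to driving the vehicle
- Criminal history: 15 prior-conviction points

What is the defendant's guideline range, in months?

17-27 months

Base offense level for unlawful possession of a weapon: 9.
R1 applies (level before this adjustment is 9 < 12, so +1): 9 + 1 = 10.
R2 applies: 10 − 1 = 9.
R3 applies: 9 − 3 = 6.
R4 applies: 6 − 2 = 4.
R5 applies (level before this adjustment is 4 < 22, so +2): 4 + 2 = 6.
Final offense level: 6.
Criminal history: 15 prior points → Category Extensive (15+).
Level 6 falls in the 1-7 band.
Grid: Level 1-7 × Category Extensive = 17-27 months.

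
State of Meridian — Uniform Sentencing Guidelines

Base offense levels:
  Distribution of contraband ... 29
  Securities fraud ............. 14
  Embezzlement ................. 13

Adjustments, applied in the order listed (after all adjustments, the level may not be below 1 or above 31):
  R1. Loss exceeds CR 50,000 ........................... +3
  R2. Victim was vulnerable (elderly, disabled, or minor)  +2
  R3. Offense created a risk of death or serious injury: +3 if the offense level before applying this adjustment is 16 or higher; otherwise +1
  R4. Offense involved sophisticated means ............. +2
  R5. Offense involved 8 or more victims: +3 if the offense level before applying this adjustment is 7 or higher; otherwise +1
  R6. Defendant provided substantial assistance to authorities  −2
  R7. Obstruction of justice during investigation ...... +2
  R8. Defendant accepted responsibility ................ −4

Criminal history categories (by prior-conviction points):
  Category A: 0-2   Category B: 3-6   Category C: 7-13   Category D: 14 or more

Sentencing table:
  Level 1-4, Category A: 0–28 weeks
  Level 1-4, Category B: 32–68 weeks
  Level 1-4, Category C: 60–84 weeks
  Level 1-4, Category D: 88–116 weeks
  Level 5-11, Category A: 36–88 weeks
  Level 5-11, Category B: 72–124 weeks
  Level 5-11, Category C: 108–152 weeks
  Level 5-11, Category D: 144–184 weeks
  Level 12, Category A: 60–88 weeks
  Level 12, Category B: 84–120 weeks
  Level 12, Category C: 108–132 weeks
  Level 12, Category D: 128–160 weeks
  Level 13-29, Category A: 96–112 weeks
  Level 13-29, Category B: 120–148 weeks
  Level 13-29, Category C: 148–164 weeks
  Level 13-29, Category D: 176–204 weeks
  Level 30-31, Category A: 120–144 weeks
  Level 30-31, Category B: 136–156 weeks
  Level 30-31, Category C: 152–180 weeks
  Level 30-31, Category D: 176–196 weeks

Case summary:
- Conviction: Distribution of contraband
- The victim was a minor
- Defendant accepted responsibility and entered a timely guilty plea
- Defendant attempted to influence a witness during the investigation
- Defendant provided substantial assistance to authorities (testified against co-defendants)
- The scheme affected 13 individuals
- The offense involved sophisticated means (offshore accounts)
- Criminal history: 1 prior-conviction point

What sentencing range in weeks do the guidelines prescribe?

120-144 weeks

Base offense level for distribution of contraband: 29.
R1 does not apply.
R2 applies: 29 + 2 = 31.
R4 applies: 31 + 2 = 33.
R5 applies (level before this adjustment is 33 ≥ 7, so +3): 33 + 3 = 36.
R6 applies: 36 − 2 = 34.
R7 applies: 34 + 2 = 36.
R8 applies: 36 − 4 = 32.
Level 32 exceeds the maximum of 31; capped at 31.
Final offense level: 31.
Criminal history: 1 prior point → Category A (0-2).
Level 31 falls in the 30-31 band.
Grid: Level 30-31 × Category A = 120-144 weeks.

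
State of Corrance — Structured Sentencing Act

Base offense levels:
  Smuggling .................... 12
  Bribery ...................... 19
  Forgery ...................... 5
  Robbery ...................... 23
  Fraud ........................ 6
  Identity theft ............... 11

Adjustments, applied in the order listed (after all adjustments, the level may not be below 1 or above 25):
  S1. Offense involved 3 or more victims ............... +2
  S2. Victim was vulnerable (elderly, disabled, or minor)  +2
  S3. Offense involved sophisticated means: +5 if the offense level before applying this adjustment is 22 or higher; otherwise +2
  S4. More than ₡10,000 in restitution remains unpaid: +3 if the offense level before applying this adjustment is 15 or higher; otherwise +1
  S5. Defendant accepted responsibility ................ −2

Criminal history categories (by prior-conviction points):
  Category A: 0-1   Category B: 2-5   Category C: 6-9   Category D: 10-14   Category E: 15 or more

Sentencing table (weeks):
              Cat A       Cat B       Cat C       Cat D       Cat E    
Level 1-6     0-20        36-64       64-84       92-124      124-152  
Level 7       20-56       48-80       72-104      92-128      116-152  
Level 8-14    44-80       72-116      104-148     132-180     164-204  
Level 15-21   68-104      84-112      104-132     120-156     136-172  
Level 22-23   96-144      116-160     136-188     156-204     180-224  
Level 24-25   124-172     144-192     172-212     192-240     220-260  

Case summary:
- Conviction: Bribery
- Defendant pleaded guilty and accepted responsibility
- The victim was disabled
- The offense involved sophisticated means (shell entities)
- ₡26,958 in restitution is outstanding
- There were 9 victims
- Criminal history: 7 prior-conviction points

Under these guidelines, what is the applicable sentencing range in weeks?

Base offense level for bribery: 19.
S1 applies: 19 + 2 = 21.
S2 applies: 21 + 2 = 23.
S3 applies (level before this adjustment is 23 ≥ 22, so +5): 23 + 5 = 28.
S4 applies (level before this adjustment is 28 ≥ 15, so +3): 28 + 3 = 31.
S5 applies: 31 − 2 = 29.
Level 29 exceeds the maximum of 25; capped at 25.
Final offense level: 25.
Criminal history: 7 prior points → Category C (6-9).
Level 25 falls in the 24-25 band.
Grid: Level 24-25 × Category C = 172-212 weeks.

172-212 weeks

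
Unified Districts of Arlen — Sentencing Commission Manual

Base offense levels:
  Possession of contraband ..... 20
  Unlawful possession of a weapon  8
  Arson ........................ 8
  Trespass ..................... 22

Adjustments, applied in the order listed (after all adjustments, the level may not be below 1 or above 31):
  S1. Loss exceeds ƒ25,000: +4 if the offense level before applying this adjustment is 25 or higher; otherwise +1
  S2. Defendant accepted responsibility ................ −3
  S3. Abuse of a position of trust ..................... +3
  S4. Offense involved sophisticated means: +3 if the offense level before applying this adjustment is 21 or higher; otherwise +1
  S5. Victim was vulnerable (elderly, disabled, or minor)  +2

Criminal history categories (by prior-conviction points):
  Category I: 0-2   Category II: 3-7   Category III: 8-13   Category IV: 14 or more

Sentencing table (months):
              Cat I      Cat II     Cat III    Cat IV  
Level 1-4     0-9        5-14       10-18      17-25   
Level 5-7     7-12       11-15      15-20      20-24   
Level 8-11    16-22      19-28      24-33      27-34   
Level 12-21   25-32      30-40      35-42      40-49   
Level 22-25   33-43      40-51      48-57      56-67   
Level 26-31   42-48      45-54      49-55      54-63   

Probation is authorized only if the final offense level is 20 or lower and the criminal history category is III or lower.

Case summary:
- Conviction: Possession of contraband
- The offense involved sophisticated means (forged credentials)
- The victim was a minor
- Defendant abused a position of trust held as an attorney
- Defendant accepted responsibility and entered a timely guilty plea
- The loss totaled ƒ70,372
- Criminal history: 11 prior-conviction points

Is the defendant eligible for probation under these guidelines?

No

Base offense level for possession of contraband: 20.
S1 applies (level before this adjustment is 20 < 25, so +1): 20 + 1 = 21.
S2 applies: 21 − 3 = 18.
S3 applies: 18 + 3 = 21.
S4 applies (level before this adjustment is 21 ≥ 21, so +3): 21 + 3 = 24.
S5 applies: 24 + 2 = 26.
Final offense level: 26.
Criminal history: 11 prior points → Category III (8-13).
Level 26 falls in the 26-31 band.
Grid: Level 26-31 × Category III = 49-55 months.
Probation check: level 26 > 20 and category III ≤ III → not eligible.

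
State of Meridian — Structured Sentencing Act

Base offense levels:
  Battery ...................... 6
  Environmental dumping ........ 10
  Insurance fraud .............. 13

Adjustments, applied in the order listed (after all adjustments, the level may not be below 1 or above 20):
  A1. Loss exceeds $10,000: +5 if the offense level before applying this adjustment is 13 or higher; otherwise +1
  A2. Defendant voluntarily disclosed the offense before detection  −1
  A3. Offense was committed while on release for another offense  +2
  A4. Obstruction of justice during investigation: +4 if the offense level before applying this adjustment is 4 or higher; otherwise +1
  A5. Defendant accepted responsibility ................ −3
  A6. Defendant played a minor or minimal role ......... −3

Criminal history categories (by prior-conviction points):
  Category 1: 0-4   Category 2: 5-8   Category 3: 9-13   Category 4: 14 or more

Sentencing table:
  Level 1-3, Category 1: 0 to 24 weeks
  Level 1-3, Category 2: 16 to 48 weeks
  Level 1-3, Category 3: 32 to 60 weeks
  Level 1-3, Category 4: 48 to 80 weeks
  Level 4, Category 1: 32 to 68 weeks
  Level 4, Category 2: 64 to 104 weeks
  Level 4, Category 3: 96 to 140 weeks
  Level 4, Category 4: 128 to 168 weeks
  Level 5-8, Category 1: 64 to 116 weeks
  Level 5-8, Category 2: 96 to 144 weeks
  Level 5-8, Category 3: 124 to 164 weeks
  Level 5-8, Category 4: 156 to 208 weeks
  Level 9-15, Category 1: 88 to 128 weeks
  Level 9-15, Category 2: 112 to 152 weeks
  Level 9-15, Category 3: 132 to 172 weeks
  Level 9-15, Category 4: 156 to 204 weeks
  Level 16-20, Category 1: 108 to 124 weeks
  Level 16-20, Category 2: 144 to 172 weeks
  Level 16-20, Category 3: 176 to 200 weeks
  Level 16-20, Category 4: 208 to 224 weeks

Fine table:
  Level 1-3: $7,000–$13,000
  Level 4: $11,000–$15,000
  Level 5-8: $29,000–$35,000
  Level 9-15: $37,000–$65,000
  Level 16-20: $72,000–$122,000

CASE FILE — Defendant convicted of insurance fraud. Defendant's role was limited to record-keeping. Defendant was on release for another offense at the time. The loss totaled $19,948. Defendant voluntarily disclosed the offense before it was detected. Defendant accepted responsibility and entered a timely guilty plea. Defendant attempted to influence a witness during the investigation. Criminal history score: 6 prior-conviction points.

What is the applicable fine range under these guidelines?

$72,000–$122,000

Base offense level for insurance fraud: 13.
A1 applies (level before this adjustment is 13 ≥ 13, so +5): 13 + 5 = 18.
A2 applies: 18 − 1 = 17.
A3 applies: 17 + 2 = 19.
A4 applies (level before this adjustment is 19 ≥ 4, so +4): 19 + 4 = 23.
A5 applies: 23 − 3 = 20.
A6 applies: 20 − 3 = 17.
Final offense level: 17.
Level 17 falls in the 16-20 band.
Fine table: Level 16-20 → $72,000–$122,000.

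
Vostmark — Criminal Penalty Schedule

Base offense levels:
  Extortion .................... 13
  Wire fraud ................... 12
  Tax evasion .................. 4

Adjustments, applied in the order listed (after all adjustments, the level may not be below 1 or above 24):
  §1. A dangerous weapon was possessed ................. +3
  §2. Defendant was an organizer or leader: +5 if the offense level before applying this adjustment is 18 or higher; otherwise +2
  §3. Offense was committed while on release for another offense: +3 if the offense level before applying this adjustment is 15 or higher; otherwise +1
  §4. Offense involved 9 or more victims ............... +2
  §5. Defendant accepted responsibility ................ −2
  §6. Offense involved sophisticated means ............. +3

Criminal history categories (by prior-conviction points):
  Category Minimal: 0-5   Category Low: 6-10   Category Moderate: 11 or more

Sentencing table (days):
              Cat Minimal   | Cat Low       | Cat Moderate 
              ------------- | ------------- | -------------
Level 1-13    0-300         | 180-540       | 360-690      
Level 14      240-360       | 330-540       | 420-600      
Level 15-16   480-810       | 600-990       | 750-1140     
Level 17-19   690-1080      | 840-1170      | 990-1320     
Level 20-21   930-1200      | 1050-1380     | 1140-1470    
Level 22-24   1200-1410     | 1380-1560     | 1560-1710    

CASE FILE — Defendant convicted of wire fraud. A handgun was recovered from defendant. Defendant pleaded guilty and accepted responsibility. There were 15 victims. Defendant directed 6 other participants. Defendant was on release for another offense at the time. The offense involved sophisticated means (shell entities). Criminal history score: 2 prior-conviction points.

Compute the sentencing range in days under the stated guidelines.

Base offense level for wire fraud: 12.
§1 applies: 12 + 3 = 15.
§2 applies (level before this adjustment is 15 < 18, so +2): 15 + 2 = 17.
§3 applies (level before this adjustment is 17 ≥ 15, so +3): 17 + 3 = 20.
§4 applies: 20 + 2 = 22.
§5 applies: 22 − 2 = 20.
§6 applies: 20 + 3 = 23.
Final offense level: 23.
Criminal history: 2 prior points → Category Minimal (0-5).
Level 23 falls in the 22-24 band.
Grid: Level 22-24 × Category Minimal = 1200-1410 days.

1200-1410 days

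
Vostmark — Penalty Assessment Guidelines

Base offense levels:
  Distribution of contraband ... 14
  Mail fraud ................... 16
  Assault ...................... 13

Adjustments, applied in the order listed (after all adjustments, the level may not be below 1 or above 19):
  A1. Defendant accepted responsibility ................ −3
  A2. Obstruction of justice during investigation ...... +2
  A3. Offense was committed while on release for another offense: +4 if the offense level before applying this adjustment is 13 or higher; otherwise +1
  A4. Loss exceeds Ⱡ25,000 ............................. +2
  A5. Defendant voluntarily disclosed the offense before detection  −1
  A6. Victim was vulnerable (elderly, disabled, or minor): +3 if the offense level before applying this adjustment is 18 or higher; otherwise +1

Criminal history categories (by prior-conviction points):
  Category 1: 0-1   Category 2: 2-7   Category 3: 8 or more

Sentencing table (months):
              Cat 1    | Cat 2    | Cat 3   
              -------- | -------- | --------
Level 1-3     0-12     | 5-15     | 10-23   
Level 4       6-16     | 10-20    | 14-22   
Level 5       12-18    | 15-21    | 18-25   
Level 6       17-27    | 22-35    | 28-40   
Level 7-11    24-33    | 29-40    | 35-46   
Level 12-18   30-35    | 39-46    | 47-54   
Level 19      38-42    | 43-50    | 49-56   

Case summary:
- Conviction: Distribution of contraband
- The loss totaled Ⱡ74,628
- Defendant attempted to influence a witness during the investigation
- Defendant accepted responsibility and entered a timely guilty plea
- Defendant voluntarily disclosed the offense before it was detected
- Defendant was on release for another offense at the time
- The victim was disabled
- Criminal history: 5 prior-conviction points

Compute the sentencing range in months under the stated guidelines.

43-50 months

Base offense level for distribution of contraband: 14.
A1 applies: 14 − 3 = 11.
A2 applies: 11 + 2 = 13.
A3 applies (level before this adjustment is 13 ≥ 13, so +4): 13 + 4 = 17.
A4 applies: 17 + 2 = 19.
A5 applies: 19 − 1 = 18.
A6 applies (level before this adjustment is 18 ≥ 18, so +3): 18 + 3 = 21.
Level 21 exceeds the maximum of 19; capped at 19.
Final offense level: 19.
Criminal history: 5 prior points → Category 2 (2-7).
Level 19 falls in the 19 band.
Grid: Level 19 × Category 2 = 43-50 months.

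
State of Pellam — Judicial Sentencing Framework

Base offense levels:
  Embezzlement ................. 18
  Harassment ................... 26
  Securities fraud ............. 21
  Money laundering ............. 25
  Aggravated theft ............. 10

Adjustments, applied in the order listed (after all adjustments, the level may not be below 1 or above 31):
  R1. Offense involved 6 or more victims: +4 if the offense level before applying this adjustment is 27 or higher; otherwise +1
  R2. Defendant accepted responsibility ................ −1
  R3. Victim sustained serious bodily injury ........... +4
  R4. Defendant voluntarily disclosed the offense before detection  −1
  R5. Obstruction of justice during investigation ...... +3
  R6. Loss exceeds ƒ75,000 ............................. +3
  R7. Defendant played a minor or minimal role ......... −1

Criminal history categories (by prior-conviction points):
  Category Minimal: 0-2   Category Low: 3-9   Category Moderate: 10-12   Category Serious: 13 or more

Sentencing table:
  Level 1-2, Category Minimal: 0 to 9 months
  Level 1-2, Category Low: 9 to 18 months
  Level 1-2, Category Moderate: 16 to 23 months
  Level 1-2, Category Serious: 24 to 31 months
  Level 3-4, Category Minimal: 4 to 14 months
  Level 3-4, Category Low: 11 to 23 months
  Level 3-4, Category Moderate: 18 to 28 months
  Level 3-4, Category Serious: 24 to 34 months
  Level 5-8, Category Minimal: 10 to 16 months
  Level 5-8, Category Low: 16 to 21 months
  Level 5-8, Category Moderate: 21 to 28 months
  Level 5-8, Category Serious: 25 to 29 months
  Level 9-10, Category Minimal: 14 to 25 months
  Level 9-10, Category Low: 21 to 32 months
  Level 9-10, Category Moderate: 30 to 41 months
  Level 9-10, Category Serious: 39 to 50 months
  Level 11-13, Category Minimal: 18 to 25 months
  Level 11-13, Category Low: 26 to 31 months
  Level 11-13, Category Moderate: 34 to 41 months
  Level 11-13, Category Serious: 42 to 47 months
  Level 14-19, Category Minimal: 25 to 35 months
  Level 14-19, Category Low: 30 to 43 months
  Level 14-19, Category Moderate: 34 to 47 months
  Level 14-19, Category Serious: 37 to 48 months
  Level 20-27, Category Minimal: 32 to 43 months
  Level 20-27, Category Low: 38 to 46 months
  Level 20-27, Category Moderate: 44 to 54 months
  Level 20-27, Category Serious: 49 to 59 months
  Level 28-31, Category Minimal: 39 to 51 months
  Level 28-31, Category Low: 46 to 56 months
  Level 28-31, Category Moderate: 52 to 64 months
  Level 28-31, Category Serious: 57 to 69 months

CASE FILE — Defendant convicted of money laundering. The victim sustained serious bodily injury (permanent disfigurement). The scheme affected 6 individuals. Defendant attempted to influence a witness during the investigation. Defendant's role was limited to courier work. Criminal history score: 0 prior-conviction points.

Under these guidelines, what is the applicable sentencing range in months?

Base offense level for money laundering: 25.
R1 applies (level before this adjustment is 25 < 27, so +1): 25 + 1 = 26.
R3 applies: 26 + 4 = 30.
R4 does not apply.
R5 applies: 30 + 3 = 33.
R7 applies: 33 − 1 = 32.
Level 32 exceeds the maximum of 31; capped at 31.
Final offense level: 31.
Criminal history: 0 prior points → Category Minimal (0-2).
Level 31 falls in the 28-31 band.
Grid: Level 28-31 × Category Minimal = 39-51 months.

39-51 months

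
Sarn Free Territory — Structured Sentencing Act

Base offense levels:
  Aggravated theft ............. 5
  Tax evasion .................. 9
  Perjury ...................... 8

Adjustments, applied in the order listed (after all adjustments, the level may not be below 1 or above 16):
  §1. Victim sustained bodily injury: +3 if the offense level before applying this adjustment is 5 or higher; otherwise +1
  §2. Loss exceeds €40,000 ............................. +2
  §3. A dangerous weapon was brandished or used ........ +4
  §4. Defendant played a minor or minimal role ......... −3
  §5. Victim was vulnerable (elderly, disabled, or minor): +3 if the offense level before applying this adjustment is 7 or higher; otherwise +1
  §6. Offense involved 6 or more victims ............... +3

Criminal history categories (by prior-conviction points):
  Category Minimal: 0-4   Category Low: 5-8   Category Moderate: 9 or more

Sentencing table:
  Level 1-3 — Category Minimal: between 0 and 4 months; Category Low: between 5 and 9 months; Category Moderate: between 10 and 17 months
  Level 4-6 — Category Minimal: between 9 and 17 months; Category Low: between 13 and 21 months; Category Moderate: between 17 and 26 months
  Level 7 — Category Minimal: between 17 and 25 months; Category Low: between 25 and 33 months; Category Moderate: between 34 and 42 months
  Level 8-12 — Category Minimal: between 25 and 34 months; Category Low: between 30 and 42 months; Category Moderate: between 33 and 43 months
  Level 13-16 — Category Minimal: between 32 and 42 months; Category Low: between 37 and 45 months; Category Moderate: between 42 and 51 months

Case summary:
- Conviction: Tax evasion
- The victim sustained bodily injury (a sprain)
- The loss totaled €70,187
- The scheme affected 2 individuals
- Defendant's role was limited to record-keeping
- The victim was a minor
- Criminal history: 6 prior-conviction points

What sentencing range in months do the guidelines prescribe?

Base offense level for tax evasion: 9.
§1 applies (level before this adjustment is 9 ≥ 5, so +3): 9 + 3 = 12.
§2 applies: 12 + 2 = 14.
§3 does not apply.
§4 applies: 14 − 3 = 11.
§5 applies (level before this adjustment is 11 ≥ 7, so +3): 11 + 3 = 14.
Final offense level: 14.
Criminal history: 6 prior points → Category Low (5-8).
Level 14 falls in the 13-16 band.
Grid: Level 13-16 × Category Low = 37-45 months.

37-45 months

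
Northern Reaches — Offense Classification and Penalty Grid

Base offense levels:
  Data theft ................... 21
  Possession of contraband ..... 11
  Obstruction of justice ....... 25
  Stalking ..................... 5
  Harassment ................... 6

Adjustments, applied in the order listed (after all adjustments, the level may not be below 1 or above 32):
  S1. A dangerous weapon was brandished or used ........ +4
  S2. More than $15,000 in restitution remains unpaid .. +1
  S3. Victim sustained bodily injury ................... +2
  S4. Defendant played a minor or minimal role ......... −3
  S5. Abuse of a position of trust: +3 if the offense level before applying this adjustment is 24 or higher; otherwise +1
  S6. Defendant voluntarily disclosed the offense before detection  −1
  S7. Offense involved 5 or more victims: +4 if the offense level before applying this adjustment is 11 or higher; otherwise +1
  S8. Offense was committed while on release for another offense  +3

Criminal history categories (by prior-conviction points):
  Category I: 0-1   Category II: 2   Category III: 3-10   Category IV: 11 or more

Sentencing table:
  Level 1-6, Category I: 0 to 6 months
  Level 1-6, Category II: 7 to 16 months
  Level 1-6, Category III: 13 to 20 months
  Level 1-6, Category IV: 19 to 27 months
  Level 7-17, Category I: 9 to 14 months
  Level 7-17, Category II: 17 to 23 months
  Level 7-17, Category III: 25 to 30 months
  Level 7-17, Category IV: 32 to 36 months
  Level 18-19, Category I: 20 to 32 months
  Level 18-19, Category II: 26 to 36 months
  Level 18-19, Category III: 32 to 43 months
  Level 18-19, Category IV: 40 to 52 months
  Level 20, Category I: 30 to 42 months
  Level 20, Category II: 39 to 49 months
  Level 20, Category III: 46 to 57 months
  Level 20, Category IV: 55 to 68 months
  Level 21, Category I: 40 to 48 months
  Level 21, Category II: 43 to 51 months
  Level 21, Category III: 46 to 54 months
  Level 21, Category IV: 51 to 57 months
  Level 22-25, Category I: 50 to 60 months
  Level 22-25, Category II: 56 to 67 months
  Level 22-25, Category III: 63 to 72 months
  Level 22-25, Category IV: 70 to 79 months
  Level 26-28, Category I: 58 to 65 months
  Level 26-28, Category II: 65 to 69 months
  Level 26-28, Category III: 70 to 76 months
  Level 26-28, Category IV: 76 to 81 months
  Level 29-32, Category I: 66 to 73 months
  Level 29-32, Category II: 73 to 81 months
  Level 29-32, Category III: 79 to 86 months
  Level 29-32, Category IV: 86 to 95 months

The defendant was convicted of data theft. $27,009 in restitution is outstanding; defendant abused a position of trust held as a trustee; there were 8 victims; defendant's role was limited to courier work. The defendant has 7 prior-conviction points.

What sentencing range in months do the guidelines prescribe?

63-72 months

Base offense level for data theft: 21.
S2 applies: 21 + 1 = 22.
S4 applies: 22 − 3 = 19.
S5 applies (level before this adjustment is 19 < 24, so +1): 19 + 1 = 20.
S6 does not apply.
S7 applies (level before this adjustment is 20 ≥ 11, so +4): 20 + 4 = 24.
Final offense level: 24.
Criminal history: 7 prior points → Category III (3-10).
Level 24 falls in the 22-25 band.
Grid: Level 22-25 × Category III = 63-72 months.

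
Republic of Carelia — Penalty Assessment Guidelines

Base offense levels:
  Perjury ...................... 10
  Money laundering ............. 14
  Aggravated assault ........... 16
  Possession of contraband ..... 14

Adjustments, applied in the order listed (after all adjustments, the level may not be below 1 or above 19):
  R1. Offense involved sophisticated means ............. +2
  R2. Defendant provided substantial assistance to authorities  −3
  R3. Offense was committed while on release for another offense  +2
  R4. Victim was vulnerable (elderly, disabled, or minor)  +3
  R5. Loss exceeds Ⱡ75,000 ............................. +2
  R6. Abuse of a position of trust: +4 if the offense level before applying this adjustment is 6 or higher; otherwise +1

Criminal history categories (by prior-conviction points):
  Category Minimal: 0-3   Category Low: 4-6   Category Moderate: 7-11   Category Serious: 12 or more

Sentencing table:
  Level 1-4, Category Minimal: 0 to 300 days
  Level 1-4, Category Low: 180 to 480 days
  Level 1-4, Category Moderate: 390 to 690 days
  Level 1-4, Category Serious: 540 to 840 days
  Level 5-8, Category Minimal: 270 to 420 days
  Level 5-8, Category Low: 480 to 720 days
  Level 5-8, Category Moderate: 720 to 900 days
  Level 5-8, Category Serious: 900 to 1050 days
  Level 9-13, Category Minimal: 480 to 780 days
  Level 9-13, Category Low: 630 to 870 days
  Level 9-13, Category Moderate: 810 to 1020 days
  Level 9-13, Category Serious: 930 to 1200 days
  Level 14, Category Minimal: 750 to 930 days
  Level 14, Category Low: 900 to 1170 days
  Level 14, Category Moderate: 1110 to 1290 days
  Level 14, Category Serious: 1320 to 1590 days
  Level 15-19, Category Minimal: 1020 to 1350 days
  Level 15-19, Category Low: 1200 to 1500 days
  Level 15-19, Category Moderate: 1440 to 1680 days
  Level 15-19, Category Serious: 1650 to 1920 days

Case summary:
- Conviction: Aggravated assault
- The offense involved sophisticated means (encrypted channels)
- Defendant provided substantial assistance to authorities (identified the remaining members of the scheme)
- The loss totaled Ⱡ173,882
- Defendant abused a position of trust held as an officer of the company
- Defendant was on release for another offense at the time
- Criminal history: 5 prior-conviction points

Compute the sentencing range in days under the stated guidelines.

Base offense level for aggravated assault: 16.
R1 applies: 16 + 2 = 18.
R2 applies: 18 − 3 = 15.
R3 applies: 15 + 2 = 17.
R5 applies: 17 + 2 = 19.
R6 applies (level before this adjustment is 19 ≥ 6, so +4): 19 + 4 = 23.
Level 23 exceeds the maximum of 19; capped at 19.
Final offense level: 19.
Criminal history: 5 prior points → Category Low (4-6).
Level 19 falls in the 15-19 band.
Grid: Level 15-19 × Category Low = 1200-1500 days.

1200-1500 days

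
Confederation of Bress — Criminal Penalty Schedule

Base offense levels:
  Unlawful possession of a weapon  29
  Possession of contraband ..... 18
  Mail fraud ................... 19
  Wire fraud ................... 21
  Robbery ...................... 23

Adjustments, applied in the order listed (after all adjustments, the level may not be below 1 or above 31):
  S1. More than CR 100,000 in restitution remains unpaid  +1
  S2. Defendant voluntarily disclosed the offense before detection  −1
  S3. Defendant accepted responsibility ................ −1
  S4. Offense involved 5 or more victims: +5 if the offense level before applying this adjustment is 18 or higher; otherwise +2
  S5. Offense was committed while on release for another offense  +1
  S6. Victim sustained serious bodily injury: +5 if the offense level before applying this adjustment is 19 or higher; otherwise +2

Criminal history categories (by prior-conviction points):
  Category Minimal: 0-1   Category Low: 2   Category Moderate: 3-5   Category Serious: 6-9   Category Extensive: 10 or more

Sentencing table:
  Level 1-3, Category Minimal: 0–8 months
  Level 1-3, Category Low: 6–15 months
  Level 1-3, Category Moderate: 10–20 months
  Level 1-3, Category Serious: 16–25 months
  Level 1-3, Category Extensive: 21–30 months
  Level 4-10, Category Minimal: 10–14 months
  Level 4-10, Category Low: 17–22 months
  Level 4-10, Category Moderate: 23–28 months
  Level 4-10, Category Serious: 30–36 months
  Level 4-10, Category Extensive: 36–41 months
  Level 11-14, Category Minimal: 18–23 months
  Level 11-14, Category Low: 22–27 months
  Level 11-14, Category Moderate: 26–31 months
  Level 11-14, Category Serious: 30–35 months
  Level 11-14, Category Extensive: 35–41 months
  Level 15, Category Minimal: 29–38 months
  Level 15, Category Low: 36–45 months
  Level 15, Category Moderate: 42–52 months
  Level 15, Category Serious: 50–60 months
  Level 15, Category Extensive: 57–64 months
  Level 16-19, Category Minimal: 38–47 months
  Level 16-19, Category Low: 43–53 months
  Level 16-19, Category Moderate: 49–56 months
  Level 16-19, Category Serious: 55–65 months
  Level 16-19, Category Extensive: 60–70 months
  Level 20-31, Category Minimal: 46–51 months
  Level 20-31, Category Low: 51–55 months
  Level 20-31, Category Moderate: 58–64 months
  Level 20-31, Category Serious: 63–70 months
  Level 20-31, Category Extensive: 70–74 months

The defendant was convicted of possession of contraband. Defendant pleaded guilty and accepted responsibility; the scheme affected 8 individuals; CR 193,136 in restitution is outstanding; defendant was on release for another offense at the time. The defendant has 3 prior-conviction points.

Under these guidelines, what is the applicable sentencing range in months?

58-64 months

Base offense level for possession of contraband: 18.
S1 applies: 18 + 1 = 19.
S3 applies: 19 − 1 = 18.
S4 applies (level before this adjustment is 18 ≥ 18, so +5): 18 + 5 = 23.
S5 applies: 23 + 1 = 24.
Final offense level: 24.
Criminal history: 3 prior points → Category Moderate (3-5).
Level 24 falls in the 20-31 band.
Grid: Level 20-31 × Category Moderate = 58-64 months.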